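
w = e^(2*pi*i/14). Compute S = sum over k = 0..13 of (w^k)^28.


The roots are w_k = w^k with w = e^(2*pi*i/14), and (w^k)^28 = (w^28)^k.
So S = 1 + u + u^2 + ... + u^(13) with u = w^28.
28 = 2*14 + 0, so 28 is a multiple of 14 and u = (w^14)^2 = 1.
Every one of the 14 terms equals 1: S = 14

S = 14


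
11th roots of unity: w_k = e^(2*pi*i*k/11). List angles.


The 11th roots of unity are cis(360k/11°) for k=0..10
Angle step = 360/11 = 32.7273°
Primitive root: cis(32.7273°)
Primitive root = 0.8413 + 0.5406i

11 roots at angles: 0°, 32.7273°, 65.4545°, 98.1818°, 130.9091°, 163.6364°, 196.3636°, 229.0909°, 261.8182°, 294.5455°, 327.2727°


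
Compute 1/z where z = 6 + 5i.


|z|^2 = 36+25 = 61
1/z = (6 - 5i)/61

1/z = 0.0984 - 0.0820i


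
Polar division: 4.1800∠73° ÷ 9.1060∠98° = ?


r = 4.1800 / 9.1060 = 0.4590
theta = 73° - 98° = -25° = 335° (mod 360)

0.4590 cis(335°)


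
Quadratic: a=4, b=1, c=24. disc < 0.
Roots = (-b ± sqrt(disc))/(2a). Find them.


disc = 1^2 - 4*4*24 = 1 - 384 = -383
sqrt(|disc|) = sqrt(383) = 19.5704
Real part = -1/(2*4) = -0.1250
Imag part = 19.5704/(2*4) = 2.4463

-0.1250 ± 2.4463i


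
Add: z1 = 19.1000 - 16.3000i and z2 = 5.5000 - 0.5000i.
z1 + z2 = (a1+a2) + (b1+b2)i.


Real: 19.1 + 5.5 = 24.6
Imag: -16.3 - 0.5 = -16.8

24.6000 - 16.8000i


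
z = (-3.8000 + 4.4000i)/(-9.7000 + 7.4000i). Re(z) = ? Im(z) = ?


Multiply by conjugate: (-3.8000 + 4.4000i)(-9.7000 - 7.4000i) / ((-9.7)^2 + 7.4^2)
Numerator real = -3.8*(-9.7) + 4.4*7.4 = 69.42
Numerator imag = 4.4*(-9.7) - (-3.8)*7.4 = -14.56
Denominator = 148.85
Re(z) = 69.42/148.85 = 0.4664
Im(z) = -14.56/148.85 = -0.0978

Re(z) = 0.4664, Im(z) = -0.0978


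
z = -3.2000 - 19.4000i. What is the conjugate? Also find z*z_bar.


z_bar = -3.2000 + 19.4000i
z*z_bar = (-3.2)^2 + (-19.4)^2 = 10.24 + 376.36 = 386.6

z_bar = -3.2000 + 19.4000i, z*z_bar = 386.6


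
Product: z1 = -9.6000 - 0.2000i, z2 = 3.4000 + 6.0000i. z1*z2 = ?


Real = -9.6*3.4 - (-0.2)*6 = -32.64 - (-1.2) = -31.44
Imag = -9.6*6 + 3.4*(-0.2) = -57.6 - (0.68) = -58.28

-31.4400 - 58.2800i


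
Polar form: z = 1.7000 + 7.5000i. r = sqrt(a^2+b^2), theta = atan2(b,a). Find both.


r = sqrt(2.89+56.25) = sqrt(59.14) = 7.6903
theta = atan2(7.5, 1.7) = 77.2288 degrees

r = 7.6903, theta = 77.2288 degrees


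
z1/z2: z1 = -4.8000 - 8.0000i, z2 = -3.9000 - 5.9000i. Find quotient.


Conjugate of z2 = -3.9000 + 5.9000i
Numerator: (-4.8000 - 8.0000i)(-3.9000 + 5.9000i) = 65.9200 + 2.8800i
Denominator: (-3.9)^2 + (-5.9)^2 = 50.02
Result = (65.9200 + 2.8800i)/50.02

1.3179 + 0.0576i


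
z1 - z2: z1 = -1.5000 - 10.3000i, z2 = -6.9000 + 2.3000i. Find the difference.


Real: -1.5 + 6.9 = 5.4
Imag: -10.3 - 2.3 = -12.6

5.4000 - 12.6000i


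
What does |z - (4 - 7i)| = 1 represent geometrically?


|z - z0| = r is a circle with center z0 and radius r.
Center = (4, -7), radius = 1

Circle with center (4, -7) and radius 1


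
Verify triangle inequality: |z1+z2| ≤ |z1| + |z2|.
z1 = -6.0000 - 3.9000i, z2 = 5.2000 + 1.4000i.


|z1| = sqrt((-6)^2 + (-3.9)^2) = sqrt(51.21) = 7.1561
|z2| = sqrt(5.2^2 + 1.4^2) = sqrt(29) = 5.3852
z1+z2 = -0.8000 - 2.5000i
|z1+z2| = sqrt(6.89) = 2.6249
|z1|+|z2| = 7.1561 + 5.3852 = 12.5413

|z1+z2| = 2.6249 ≤ |z1|+|z2| = 12.5413 (verified)


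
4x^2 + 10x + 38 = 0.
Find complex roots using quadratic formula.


disc = 10^2 - 4*4*38 = 100 - 608 = -508
sqrt(|disc|) = sqrt(508) = 22.5389
Real part = -10/(2*4) = -1.2500
Imag part = 22.5389/(2*4) = 2.8174

-1.2500 ± 2.8174i


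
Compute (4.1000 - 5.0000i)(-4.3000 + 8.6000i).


Real = 4.1*(-4.3) - (-5)*8.6 = -17.63 - (-43) = 25.37
Imag = 4.1*8.6 - (4.3)*(-5) = 35.26 + 21.5 = 56.76

25.3700 + 56.7600i


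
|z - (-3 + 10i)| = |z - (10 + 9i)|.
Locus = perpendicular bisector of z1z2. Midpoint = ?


Equal distances means the locus is the perpendicular bisector of z1 and z2.
Midpoint = ((-3+10)/2, (10+9)/2) = (3.5000, 9.5000)

Perpendicular bisector through (3.5000, 9.5000)


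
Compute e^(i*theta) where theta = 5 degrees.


cos(5°) = 0.9962
sin(5°) = 0.0872

e^(i*5°) = 0.9962 + 0.0872i


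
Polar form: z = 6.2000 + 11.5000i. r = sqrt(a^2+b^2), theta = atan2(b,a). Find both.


r = sqrt(38.44+132.25) = sqrt(170.69) = 13.0648
theta = atan2(11.5, 6.2) = 61.6695 degrees

r = 13.0648, theta = 61.6695 degrees


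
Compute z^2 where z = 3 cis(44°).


r^2 = 3^2 = 9
n*theta = 2*44° = 88° = 88° (mod 360)
a = 9*cos(88°) = 0.3141
b = 9*sin(88°) = 8.9945

9 cis(88°) = 0.3141 + 8.9945i


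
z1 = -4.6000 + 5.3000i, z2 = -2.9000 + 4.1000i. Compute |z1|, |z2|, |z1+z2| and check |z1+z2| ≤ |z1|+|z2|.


|z1| = sqrt((-4.6)^2 + 5.3^2) = sqrt(49.25) = 7.0178
|z2| = sqrt((-2.9)^2 + 4.1^2) = sqrt(25.22) = 5.0220
z1+z2 = -7.5000 + 9.4000i
|z1+z2| = sqrt(144.61) = 12.0254
|z1|+|z2| = 7.0178 + 5.0220 = 12.0398

|z1+z2| = 12.0254 ≤ |z1|+|z2| = 12.0398 (verified)


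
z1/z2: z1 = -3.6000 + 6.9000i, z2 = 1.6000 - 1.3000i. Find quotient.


Conjugate of z2 = 1.6000 + 1.3000i
Numerator: (-3.6000 + 6.9000i)(1.6000 + 1.3000i) = -14.7300 + 6.3600i
Denominator: 1.6^2 + (-1.3)^2 = 4.25
Result = (-14.7300 + 6.3600i)/4.25

-3.4659 + 1.4965i


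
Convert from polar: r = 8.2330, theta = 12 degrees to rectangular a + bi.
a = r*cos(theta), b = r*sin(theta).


a = 8.2330*cos(12°) = 8.2330*0.97815 = 8.0531
b = 8.2330*sin(12°) = 8.2330*0.20791 = 1.7117

8.0531 + 1.7117i


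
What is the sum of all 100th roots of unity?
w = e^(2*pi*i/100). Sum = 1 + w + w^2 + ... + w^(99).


The sum of all 100th roots of unity is 0.
Geometric series: (1 - w^100)/(1 - w) = (1-1)/(1-w) = 0 since w^100 = 1, w ≠ 1.
Alternatively: coefficient of z^99 in z^100 - 1 is 0.

0


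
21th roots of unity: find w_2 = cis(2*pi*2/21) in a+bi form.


Angle = 360*2/21 = 34.2857°
a = cos(34.2857°) = 0.8262
b = sin(34.2857°) = 0.5633

0.8262 + 0.5633i


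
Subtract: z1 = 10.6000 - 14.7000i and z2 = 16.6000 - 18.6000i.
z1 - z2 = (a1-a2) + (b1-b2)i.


Real: 10.6 - 16.6 = -6
Imag: -14.7 + 18.6 = 3.9

-6.0000 + 3.9000i


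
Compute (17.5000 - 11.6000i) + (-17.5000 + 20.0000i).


Real: 17.5 - 17.5 = 0
Imag: -11.6 + 20 = 8.4

8.4000i


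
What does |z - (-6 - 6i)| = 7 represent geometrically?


|z - z0| = r is a circle with center z0 and radius r.
Center = (-6, -6), radius = 7

Circle with center (-6, -6) and radius 7


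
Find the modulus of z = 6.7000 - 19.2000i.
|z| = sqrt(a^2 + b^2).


|z| = sqrt(6.7^2 + (-19.2)^2) = sqrt(44.89 + 368.64) = sqrt(413.53) = 20.3354

|z| = 20.3354


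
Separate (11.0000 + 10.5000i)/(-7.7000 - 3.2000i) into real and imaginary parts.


Multiply by conjugate: (11.0000 + 10.5000i)(-7.7000 + 3.2000i) / ((-7.7)^2 + (-3.2)^2)
Numerator real = 11*(-7.7) + 10.5*(-3.2) = -118.3
Numerator imag = 10.5*(-7.7) - 11*(-3.2) = -45.65
Denominator = 69.53
Re(z) = -118.3/69.53 = -1.7014
Im(z) = -45.65/69.53 = -0.6566

Re(z) = -1.7014, Im(z) = -0.6566


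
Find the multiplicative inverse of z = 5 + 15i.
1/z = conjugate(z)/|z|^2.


|z|^2 = 25+225 = 250
1/z = (5 - 15i)/250

1/z = 0.0200 - 0.0600i


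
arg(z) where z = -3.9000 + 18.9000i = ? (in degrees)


Re = -3.9, Im = 18.9
arg = atan2(18.9, -3.9) = 101.6593 degrees

arg(z) = 101.6593 degrees


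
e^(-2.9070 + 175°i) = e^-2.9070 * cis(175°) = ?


e^-2.9070 = 0.0546
cos(175°) = -0.9962
sin(175°) = 0.0872
Real = 0.0546*(-0.9962) = -0.0544
Imag = 0.0546*0.0872 = 0.0048

-0.0544 + 0.0048i


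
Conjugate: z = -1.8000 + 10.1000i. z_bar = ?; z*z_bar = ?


z_bar = -1.8000 - 10.1000i
z*z_bar = (-1.8)^2 + 10.1^2 = 3.24 + 102.01 = 105.25

z_bar = -1.8000 - 10.1000i, z*z_bar = 105.25


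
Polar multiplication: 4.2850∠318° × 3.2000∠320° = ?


r = 4.2850 * 3.2000 = 13.7120
theta = 318° + 320° = 638° = 278° (mod 360)

13.7120 cis(278°)


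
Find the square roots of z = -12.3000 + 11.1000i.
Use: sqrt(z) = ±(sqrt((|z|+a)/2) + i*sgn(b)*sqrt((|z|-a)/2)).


|z| = sqrt(151.29+123.21) = 16.5680
sqrt((|z|+a)/2) = sqrt((16.5680+(-12.3))/2) = sqrt(2.1340) = 1.4608
sqrt((|z|-a)/2) = sqrt((16.5680-(-12.3))/2) = sqrt(14.4340) = 3.7992

±(1.4608 + 3.7992i) i.e. 1.4608 + 3.7992i and -1.4608 - 3.7992i


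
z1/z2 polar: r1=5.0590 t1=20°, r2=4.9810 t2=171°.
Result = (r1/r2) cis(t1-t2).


r = 5.0590 / 4.9810 = 1.0157
theta = 20° - 171° = -151° = 209° (mod 360)

1.0157 cis(209°)


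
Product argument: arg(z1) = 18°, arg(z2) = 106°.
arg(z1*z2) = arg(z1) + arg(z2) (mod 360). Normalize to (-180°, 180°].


arg(z1*z2) = 18° + 106° = 124°
Normalized to (-180°, 180°]: 124°

124°


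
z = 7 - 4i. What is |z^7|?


|z| = sqrt(49+16) = sqrt(65) = 8.0623
|z^7| = |z|^7 = (sqrt(65))^7 = 65^3 * sqrt(65) = 274625*sqrt(65)

|z^7| = 274625*sqrt(65) ≈ 2214097.5341


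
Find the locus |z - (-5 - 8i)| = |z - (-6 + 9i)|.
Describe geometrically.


Equal distances means the locus is the perpendicular bisector of z1 and z2.
Midpoint = ((-5+(-6))/2, (-8+9)/2) = (-5.5000, 0.5000)

Perpendicular bisector through (-5.5000, 0.5000)


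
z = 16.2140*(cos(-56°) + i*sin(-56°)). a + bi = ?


a = 16.2140*cos(-56°) = 16.2140*0.559193 = 9.0668
b = 16.2140*sin(-56°) = 16.2140*(-0.829038) = -13.4420

9.0668 - 13.4420i


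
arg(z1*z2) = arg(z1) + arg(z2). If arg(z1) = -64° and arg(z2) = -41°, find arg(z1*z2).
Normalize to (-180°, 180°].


arg(z1*z2) = -64° - 41° = -105°
Normalized to (-180°, 180°]: -105°

-105°


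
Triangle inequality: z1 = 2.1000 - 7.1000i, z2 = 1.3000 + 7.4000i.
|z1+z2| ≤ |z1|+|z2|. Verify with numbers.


|z1| = sqrt(2.1^2 + (-7.1)^2) = sqrt(54.82) = 7.4041
|z2| = sqrt(1.3^2 + 7.4^2) = sqrt(56.45) = 7.5133
z1+z2 = 3.4000 + 0.3000i
|z1+z2| = sqrt(11.65) = 3.4132
|z1|+|z2| = 7.4041 + 7.5133 = 14.9174

|z1+z2| = 3.4132 ≤ |z1|+|z2| = 14.9174 (verified)


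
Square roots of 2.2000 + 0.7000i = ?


|z| = sqrt(4.84+0.49) = 2.3087
sqrt((|z|+a)/2) = sqrt((2.3087+2.2)/2) = sqrt(2.2543) = 1.5014
sqrt((|z|-a)/2) = sqrt((2.3087-2.2)/2) = sqrt(0.0543) = 0.2331

±(1.5014 + 0.2331i) i.e. 1.5014 + 0.2331i and -1.5014 - 0.2331i


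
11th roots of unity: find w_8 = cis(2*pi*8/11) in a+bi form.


Angle = 360*8/11 = 261.8182°
a = cos(261.8182°) = -0.1423
b = sin(261.8182°) = -0.9898

-0.1423 - 0.9898i


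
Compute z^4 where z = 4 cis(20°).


r^4 = 4^4 = 256
n*theta = 4*20° = 80° = 80° (mod 360)
a = 256*cos(80°) = 44.4539
b = 256*sin(80°) = 252.1108

256 cis(80°) = 44.4539 + 252.1108i


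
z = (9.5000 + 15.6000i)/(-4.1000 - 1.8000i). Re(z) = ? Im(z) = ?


Multiply by conjugate: (9.5000 + 15.6000i)(-4.1000 + 1.8000i) / ((-4.1)^2 + (-1.8)^2)
Numerator real = 9.5*(-4.1) + 15.6*(-1.8) = -67.03
Numerator imag = 15.6*(-4.1) - 9.5*(-1.8) = -46.86
Denominator = 20.05
Re(z) = -67.03/20.05 = -3.3431
Im(z) = -46.86/20.05 = -2.3372

Re(z) = -3.3431, Im(z) = -2.3372


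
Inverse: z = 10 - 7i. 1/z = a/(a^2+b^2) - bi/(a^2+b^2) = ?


|z|^2 = 100+49 = 149
1/z = (10 + 7i)/149

1/z = 0.0671 + 0.0470i


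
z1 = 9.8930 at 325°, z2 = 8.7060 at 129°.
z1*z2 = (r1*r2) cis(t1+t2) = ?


r = 9.8930 * 8.7060 = 86.1285
theta = 325° + 129° = 454° = 94° (mod 360)

86.1285 cis(94°)


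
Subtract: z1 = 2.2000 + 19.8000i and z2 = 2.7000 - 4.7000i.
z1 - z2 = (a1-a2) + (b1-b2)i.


Real: 2.2 - 2.7 = -0.5
Imag: 19.8 + 4.7 = 24.5

-0.5000 + 24.5000i


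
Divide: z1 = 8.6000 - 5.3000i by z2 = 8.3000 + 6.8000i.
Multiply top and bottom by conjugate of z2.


Conjugate of z2 = 8.3000 - 6.8000i
Numerator: (8.6000 - 5.3000i)(8.3000 - 6.8000i) = 35.3400 - 102.4700i
Denominator: 8.3^2 + 6.8^2 = 115.13
Result = (35.3400 - 102.4700i)/115.13

0.3070 - 0.8900i


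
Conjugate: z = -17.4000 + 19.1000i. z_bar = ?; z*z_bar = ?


z_bar = -17.4000 - 19.1000i
z*z_bar = (-17.4)^2 + 19.1^2 = 302.76 + 364.81 = 667.57

z_bar = -17.4000 - 19.1000i, z*z_bar = 667.57


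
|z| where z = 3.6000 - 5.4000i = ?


|z| = sqrt(3.6^2 + (-5.4)^2) = sqrt(12.96 + 29.16) = sqrt(42.12) = 6.4900

|z| = 6.4900


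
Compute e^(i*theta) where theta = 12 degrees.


cos(12°) = 0.9781
sin(12°) = 0.2079

e^(i*12°) = 0.9781 + 0.2079i


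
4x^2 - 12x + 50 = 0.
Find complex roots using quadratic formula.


disc = (-12)^2 - 4*4*50 = 144 - 800 = -656
sqrt(|disc|) = sqrt(656) = 25.6125
Real part = 12/(2*4) = 1.5000
Imag part = 25.6125/(2*4) = 3.2016

1.5000 ± 3.2016i


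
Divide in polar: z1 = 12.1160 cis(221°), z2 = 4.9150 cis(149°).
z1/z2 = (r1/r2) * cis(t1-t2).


r = 12.1160 / 4.9150 = 2.4651
theta = 221° - 149° = 72° = 72° (mod 360)

2.4651 cis(72°)


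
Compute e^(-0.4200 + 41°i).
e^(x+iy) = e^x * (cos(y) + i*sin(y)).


e^-0.4200 = 0.65705
cos(41°) = 0.7547
sin(41°) = 0.6561
Real = 0.65705*0.7547 = 0.4959
Imag = 0.65705*0.6561 = 0.4311

0.4959 + 0.4311i


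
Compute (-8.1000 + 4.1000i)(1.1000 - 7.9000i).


Real = -8.1*1.1 - 4.1*(-7.9) = -8.91 - (-32.39) = 23.48
Imag = -8.1*(-7.9) + 1.1*4.1 = 63.99 + 4.51 = 68.5

23.4800 + 68.5000i


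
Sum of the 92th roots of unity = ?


The sum of all 92th roots of unity is 0.
Geometric series: (1 - w^92)/(1 - w) = (1-1)/(1-w) = 0 since w^92 = 1, w ≠ 1.
Alternatively: coefficient of z^91 in z^92 - 1 is 0.

0


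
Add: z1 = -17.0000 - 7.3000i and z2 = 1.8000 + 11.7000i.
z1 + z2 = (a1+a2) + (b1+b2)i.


Real: -17 + 1.8 = -15.2
Imag: -7.3 + 11.7 = 4.4

-15.2000 + 4.4000i


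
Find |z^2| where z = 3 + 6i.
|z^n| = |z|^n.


|z| = sqrt(9+36) = sqrt(45) = 6.7082
|z^2| = |z|^2 = (sqrt(45))^2 = 45

|z^2| = 45


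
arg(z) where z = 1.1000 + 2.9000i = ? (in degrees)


Re = 1.1, Im = 2.9
arg = atan2(2.9, 1.1) = 69.2277 degrees

arg(z) = 69.2277 degrees


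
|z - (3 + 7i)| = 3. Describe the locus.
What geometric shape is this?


|z - z0| = r is a circle with center z0 and radius r.
Center = (3, 7), radius = 3

Circle with center (3, 7) and radius 3


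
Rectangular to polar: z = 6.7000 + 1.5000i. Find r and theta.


r = sqrt(44.89+2.25) = sqrt(47.14) = 6.8659
theta = atan2(1.5, 6.7) = 12.6193 degrees

r = 6.8659, theta = 12.6193 degrees


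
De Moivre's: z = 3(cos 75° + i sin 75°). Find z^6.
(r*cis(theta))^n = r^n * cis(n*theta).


r^6 = 3^6 = 729
n*theta = 6*75° = 450° = 90° (mod 360)
a = 729*cos(90°) = 0
b = 729*sin(90°) = 729.0000

729 cis(90°) = 0 + 729.0000i


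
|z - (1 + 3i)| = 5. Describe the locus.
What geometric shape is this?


|z - z0| = r is a circle with center z0 and radius r.
Center = (1, 3), radius = 5

Circle with center (1, 3) and radius 5


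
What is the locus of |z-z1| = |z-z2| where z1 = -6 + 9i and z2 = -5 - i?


Equal distances means the locus is the perpendicular bisector of z1 and z2.
Midpoint = ((-6+(-5))/2, (9+(-1))/2) = (-5.5000, 4.0000)

Perpendicular bisector through (-5.5000, 4.0000)


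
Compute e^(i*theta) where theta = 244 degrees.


cos(244°) = -0.4384
sin(244°) = -0.8988

e^(i*244°) = -0.4384 - 0.8988i


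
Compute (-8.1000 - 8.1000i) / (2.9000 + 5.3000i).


Conjugate of z2 = 2.9000 - 5.3000i
Numerator: (-8.1000 - 8.1000i)(2.9000 - 5.3000i) = -66.4200 + 19.4400i
Denominator: 2.9^2 + 5.3^2 = 36.5
Result = (-66.4200 + 19.4400i)/36.5

-1.8197 + 0.5326i


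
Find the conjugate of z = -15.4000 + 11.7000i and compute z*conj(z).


z_bar = -15.4000 - 11.7000i
z*z_bar = (-15.4)^2 + 11.7^2 = 237.16 + 136.89 = 374.05

z_bar = -15.4000 - 11.7000i, z*z_bar = 374.05


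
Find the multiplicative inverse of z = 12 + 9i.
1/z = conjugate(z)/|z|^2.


|z|^2 = 144+81 = 225
1/z = (12 - 9i)/225

1/z = 0.0533 - 0.0400i


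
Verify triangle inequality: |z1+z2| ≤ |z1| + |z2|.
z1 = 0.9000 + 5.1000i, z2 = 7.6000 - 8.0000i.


|z1| = sqrt(0.9^2 + 5.1^2) = sqrt(26.82) = 5.1788
|z2| = sqrt(7.6^2 + (-8)^2) = sqrt(121.76) = 11.0345
z1+z2 = 8.5000 - 2.9000i
|z1+z2| = sqrt(80.66) = 8.9811
|z1|+|z2| = 5.1788 + 11.0345 = 16.2133

|z1+z2| = 8.9811 ≤ |z1|+|z2| = 16.2133 (verified)


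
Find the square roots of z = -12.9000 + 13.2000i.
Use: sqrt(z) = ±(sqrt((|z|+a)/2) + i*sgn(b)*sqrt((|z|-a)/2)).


|z| = sqrt(166.41+174.24) = 18.4567
sqrt((|z|+a)/2) = sqrt((18.4567+(-12.9))/2) = sqrt(2.7784) = 1.6668
sqrt((|z|-a)/2) = sqrt((18.4567-(-12.9))/2) = sqrt(15.6784) = 3.9596

±(1.6668 + 3.9596i) i.e. 1.6668 + 3.9596i and -1.6668 - 3.9596i


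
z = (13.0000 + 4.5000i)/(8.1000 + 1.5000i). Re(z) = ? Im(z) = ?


Multiply by conjugate: (13.0000 + 4.5000i)(8.1000 - 1.5000i) / (8.1^2 + 1.5^2)
Numerator real = 13*8.1 + 4.5*1.5 = 112.05
Numerator imag = 4.5*8.1 - 13*1.5 = 16.95
Denominator = 67.86
Re(z) = 112.05/67.86 = 1.6512
Im(z) = 16.95/67.86 = 0.2498

Re(z) = 1.6512, Im(z) = 0.2498


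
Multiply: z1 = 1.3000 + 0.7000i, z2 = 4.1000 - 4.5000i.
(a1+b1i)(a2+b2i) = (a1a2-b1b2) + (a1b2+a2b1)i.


Real = 1.3*4.1 - 0.7*(-4.5) = 5.33 - (-3.15) = 8.48
Imag = 1.3*(-4.5) + 4.1*0.7 = -5.85 + 2.87 = -2.98

8.4800 - 2.9800i


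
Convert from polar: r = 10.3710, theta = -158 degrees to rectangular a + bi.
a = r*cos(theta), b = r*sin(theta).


a = 10.3710*cos(-158°) = 10.3710*(-0.92718) = -9.6158
b = 10.3710*sin(-158°) = 10.3710*(-0.3746) = -3.8850

-9.6158 - 3.8850i


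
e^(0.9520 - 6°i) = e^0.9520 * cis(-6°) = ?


e^0.9520 = 2.5909
cos(-6°) = 0.9945
sin(-6°) = -0.10453
Real = 2.5909*0.9945 = 2.5767
Imag = 2.5909*(-0.10453) = -0.2708

2.5767 - 0.2708i


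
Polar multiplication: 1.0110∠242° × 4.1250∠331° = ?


r = 1.0110 * 4.1250 = 4.1704
theta = 242° + 331° = 573° = 213° (mod 360)

4.1704 cis(213°)


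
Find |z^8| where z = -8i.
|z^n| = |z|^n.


|z| = sqrt(0+64) = sqrt(64) = 8
|z^8| = |z|^8 = 8^8 = 16777216

|z^8| = 16777216


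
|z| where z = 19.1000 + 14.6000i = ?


|z| = sqrt(19.1^2 + 14.6^2) = sqrt(364.81 + 213.16) = sqrt(577.97) = 24.0410

|z| = 24.0410


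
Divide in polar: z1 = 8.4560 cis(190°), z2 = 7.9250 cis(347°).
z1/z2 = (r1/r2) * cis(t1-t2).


r = 8.4560 / 7.9250 = 1.0670
theta = 190° - 347° = -157° = 203° (mod 360)

1.0670 cis(203°)


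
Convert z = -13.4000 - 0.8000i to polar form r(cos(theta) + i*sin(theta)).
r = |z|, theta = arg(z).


r = sqrt(179.56+0.64) = sqrt(180.2) = 13.4239
theta = atan2(-0.8, -13.4) = -176.5834 degrees

r = 13.4239, theta = -176.5834 degrees


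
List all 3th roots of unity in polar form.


The 3th roots of unity are cis(360k/3°) for k=0..2
Angle step = 360/3 = 120°
Primitive root: cis(120°)
Primitive root = -0.5000 + 0.8660i

3 roots at angles: 0°, 120°, 240°


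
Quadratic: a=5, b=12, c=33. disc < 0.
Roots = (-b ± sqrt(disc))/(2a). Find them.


disc = 12^2 - 4*5*33 = 144 - 660 = -516
sqrt(|disc|) = sqrt(516) = 22.7156
Real part = -12/(2*5) = -1.2000
Imag part = 22.7156/(2*5) = 2.2716

-1.2000 ± 2.2716i


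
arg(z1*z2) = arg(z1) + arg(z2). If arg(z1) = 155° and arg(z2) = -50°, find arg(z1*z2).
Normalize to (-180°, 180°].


arg(z1*z2) = 155° - 50° = 105°
Normalized to (-180°, 180°]: 105°

105°


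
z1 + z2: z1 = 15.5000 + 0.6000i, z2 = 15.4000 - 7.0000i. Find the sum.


Real: 15.5 + 15.4 = 30.9
Imag: 0.6 - 7 = -6.4

30.9000 - 6.4000i


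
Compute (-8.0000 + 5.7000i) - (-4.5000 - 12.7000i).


Real: -8 + 4.5 = -3.5
Imag: 5.7 + 12.7 = 18.4

-3.5000 + 18.4000i


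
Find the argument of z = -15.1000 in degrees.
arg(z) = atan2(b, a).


Re = -15.1, Im = 0
arg = atan2(0, -15.1) = 180.0000 degrees

arg(z) = 180.0000 degrees


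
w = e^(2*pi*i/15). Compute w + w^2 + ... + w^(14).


With w = e^(2*pi*i/15), all 15 of the 15th roots of unity w^0 = 1, w, ..., w^(14) sum to 0: 1 + w + ... + w^(14) = (1 - w^15)/(1 - w) = 0 since w^15 = 1, w ≠ 1.
Removing the root 1: w + w^2 + ... + w^(14) = 0 - 1 = -1

Sum = -1


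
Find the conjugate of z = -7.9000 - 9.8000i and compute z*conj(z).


z_bar = -7.9000 + 9.8000i
z*z_bar = (-7.9)^2 + (-9.8)^2 = 62.41 + 96.04 = 158.45

z_bar = -7.9000 + 9.8000i, z*z_bar = 158.45


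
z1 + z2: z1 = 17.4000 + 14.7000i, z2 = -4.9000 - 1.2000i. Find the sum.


Real: 17.4 - 4.9 = 12.5
Imag: 14.7 - 1.2 = 13.5

12.5000 + 13.5000i


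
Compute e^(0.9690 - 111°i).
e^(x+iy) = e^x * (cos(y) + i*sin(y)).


e^0.9690 = 2.6353
cos(-111°) = -0.35837
sin(-111°) = -0.9336
Real = 2.6353*(-0.35837) = -0.9444
Imag = 2.6353*(-0.9336) = -2.4603

-0.9444 - 2.4603i


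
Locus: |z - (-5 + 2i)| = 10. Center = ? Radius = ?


|z - z0| = r is a circle with center z0 and radius r.
Center = (-5, 2), radius = 10

Circle with center (-5, 2) and radius 10


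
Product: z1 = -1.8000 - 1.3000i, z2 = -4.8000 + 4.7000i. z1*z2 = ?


Real = -1.8*(-4.8) - (-1.3)*4.7 = 8.64 - (-6.11) = 14.75
Imag = -1.8*4.7 - (4.8)*(-1.3) = -8.46 + 6.24 = -2.22

14.7500 - 2.2200i


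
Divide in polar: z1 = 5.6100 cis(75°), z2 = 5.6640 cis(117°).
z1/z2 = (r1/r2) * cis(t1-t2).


r = 5.6100 / 5.6640 = 0.9905
theta = 75° - 117° = -42° = 318° (mod 360)

0.9905 cis(318°)


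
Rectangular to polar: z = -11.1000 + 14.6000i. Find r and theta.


r = sqrt(123.21+213.16) = sqrt(336.37) = 18.3404
theta = atan2(14.6, -11.1) = 127.2448 degrees

r = 18.3404, theta = 127.2448 degrees


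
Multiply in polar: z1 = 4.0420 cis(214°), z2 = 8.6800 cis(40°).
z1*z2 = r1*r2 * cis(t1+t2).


r = 4.0420 * 8.6800 = 35.0846
theta = 214° + 40° = 254° = 254° (mod 360)

35.0846 cis(254°)


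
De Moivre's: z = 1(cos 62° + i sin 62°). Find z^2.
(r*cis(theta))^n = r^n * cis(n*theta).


r^2 = 1^2 = 1
n*theta = 2*62° = 124° = 124° (mod 360)
a = 1*cos(124°) = -0.5592
b = 1*sin(124°) = 0.8290

1 cis(124°) = -0.5592 + 0.8290i


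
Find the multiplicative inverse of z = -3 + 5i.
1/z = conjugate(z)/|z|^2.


|z|^2 = 9+25 = 34
1/z = (-3 - 5i)/34

1/z = -0.0882 - 0.1471i


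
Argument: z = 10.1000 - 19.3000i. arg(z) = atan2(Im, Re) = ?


Re = 10.1, Im = -19.3
arg = atan2(-19.3, 10.1) = -62.3762 degrees

arg(z) = -62.3762 degrees


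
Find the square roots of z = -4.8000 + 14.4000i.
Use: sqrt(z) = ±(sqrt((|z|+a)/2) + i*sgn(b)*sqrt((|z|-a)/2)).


|z| = sqrt(23.04+207.36) = 15.1789
sqrt((|z|+a)/2) = sqrt((15.1789+(-4.8))/2) = sqrt(5.1895) = 2.2780
sqrt((|z|-a)/2) = sqrt((15.1789-(-4.8))/2) = sqrt(9.9895) = 3.1606

±(2.2780 + 3.1606i) i.e. 2.2780 + 3.1606i and -2.2780 - 3.1606i


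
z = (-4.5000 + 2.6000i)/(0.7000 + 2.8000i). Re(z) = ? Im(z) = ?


Multiply by conjugate: (-4.5000 + 2.6000i)(0.7000 - 2.8000i) / (0.7^2 + 2.8^2)
Numerator real = -4.5*0.7 + 2.6*2.8 = 4.13
Numerator imag = 2.6*0.7 - (-4.5)*2.8 = 14.42
Denominator = 8.33
Re(z) = 4.13/8.33 = 0.4958
Im(z) = 14.42/8.33 = 1.7311

Re(z) = 0.4958, Im(z) = 1.7311


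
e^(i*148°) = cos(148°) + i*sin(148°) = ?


cos(148°) = -0.8480
sin(148°) = 0.5299

e^(i*148°) = -0.8480 + 0.5299i


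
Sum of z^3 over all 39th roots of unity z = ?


The roots are w_k = w^k with w = e^(2*pi*i/39), and (w^k)^3 = (w^3)^k.
So S = 1 + u + u^2 + ... + u^(38) with u = w^3.
3 = 0*39 + 3, so 3 is not a multiple of 39: u = w^3 ≠ 1 (w is a primitive 39th root), while u^39 = (w^39)^3 = 1.
Geometric series: S = (1 - u^39)/(1 - u) = (1 - 1)/(1 - u) = 0

S = 0


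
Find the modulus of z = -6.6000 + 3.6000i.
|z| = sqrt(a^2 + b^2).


|z| = sqrt((-6.6)^2 + 3.6^2) = sqrt(43.56 + 12.96) = sqrt(56.52) = 7.5180

|z| = 7.5180


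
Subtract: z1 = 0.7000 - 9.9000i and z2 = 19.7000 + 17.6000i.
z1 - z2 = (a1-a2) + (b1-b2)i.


Real: 0.7 - 19.7 = -19
Imag: -9.9 - 17.6 = -27.5

-19.0000 - 27.5000i


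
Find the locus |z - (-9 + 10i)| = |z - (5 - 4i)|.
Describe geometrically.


Equal distances means the locus is the perpendicular bisector of z1 and z2.
Midpoint = ((-9+5)/2, (10+(-4))/2) = (-2.0000, 3.0000)

Perpendicular bisector through (-2.0000, 3.0000)


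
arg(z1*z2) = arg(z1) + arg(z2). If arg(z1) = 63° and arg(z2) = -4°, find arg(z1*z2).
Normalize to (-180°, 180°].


arg(z1*z2) = 63° - 4° = 59°
Normalized to (-180°, 180°]: 59°

59°


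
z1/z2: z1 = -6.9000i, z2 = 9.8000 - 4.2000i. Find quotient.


Conjugate of z2 = 9.8000 + 4.2000i
Numerator: (-6.9000i)(9.8000 + 4.2000i) = 28.9800 - 67.6200i
Denominator: 9.8^2 + (-4.2)^2 = 113.68
Result = (28.9800 - 67.6200i)/113.68

0.2549 - 0.5948i


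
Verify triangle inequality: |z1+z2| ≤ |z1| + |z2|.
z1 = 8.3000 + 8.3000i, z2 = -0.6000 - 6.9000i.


|z1| = sqrt(8.3^2 + 8.3^2) = sqrt(137.78) = 11.7380
|z2| = sqrt((-0.6)^2 + (-6.9)^2) = sqrt(47.97) = 6.9260
z1+z2 = 7.7000 + 1.4000i
|z1+z2| = sqrt(61.25) = 7.8262
|z1|+|z2| = 11.7380 + 6.9260 = 18.6640

|z1+z2| = 7.8262 ≤ |z1|+|z2| = 18.6640 (verified)


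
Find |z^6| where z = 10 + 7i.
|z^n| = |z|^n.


|z| = sqrt(100+49) = sqrt(149) = 12.2066
|z^6| = |z|^6 = (sqrt(149))^6 = 149^3 = 3307949

|z^6| = 3307949


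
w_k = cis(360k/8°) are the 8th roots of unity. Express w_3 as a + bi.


Angle = 360*3/8 = 135°
a = cos(135°) = -0.7071
b = sin(135°) = 0.7071

-0.7071 + 0.7071i


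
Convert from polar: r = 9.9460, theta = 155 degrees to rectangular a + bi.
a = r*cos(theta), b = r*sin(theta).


a = 9.9460*cos(155°) = 9.9460*(-0.9063) = -9.0141
b = 9.9460*sin(155°) = 9.9460*0.42262 = 4.2034

-9.0141 + 4.2034i


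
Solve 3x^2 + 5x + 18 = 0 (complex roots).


disc = 5^2 - 4*3*18 = 25 - 216 = -191
sqrt(|disc|) = sqrt(191) = 13.8203
Real part = -5/(2*3) = -0.8333
Imag part = 13.8203/(2*3) = 2.3034

-0.8333 ± 2.3034i


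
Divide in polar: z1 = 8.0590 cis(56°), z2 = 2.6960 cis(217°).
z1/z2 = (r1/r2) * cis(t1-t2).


r = 8.0590 / 2.6960 = 2.9892
theta = 56° - 217° = -161° = 199° (mod 360)

2.9892 cis(199°)


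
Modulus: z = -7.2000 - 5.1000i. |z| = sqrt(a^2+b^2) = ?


|z| = sqrt((-7.2)^2 + (-5.1)^2) = sqrt(51.84 + 26.01) = sqrt(77.85) = 8.8233

|z| = 8.8233


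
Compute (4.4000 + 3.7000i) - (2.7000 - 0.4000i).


Real: 4.4 - 2.7 = 1.7
Imag: 3.7 + 0.4 = 4.1

1.7000 + 4.1000i


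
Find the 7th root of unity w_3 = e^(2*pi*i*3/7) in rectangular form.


Angle = 360*3/7 = 154.2857°
a = cos(154.2857°) = -0.9010
b = sin(154.2857°) = 0.4339

-0.9010 + 0.4339i


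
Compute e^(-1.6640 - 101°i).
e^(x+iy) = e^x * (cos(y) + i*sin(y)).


e^-1.6640 = 0.1894
cos(-101°) = -0.1908
sin(-101°) = -0.9816
Real = 0.1894*(-0.1908) = -0.0361
Imag = 0.1894*(-0.9816) = -0.1859

-0.0361 - 0.1859i


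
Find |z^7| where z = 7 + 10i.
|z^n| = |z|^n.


|z| = sqrt(49+100) = sqrt(149) = 12.2066
|z^7| = |z|^7 = (sqrt(149))^7 = 149^3 * sqrt(149) = 3307949*sqrt(149)

|z^7| = 3307949*sqrt(149) ≈ 40378663.4425


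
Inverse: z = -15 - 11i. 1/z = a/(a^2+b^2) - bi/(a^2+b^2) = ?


|z|^2 = 225+121 = 346
1/z = (-15 + 11i)/346

1/z = -0.0434 + 0.0318i


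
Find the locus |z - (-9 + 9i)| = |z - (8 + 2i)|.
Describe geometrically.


Equal distances means the locus is the perpendicular bisector of z1 and z2.
Midpoint = ((-9+8)/2, (9+2)/2) = (-0.5000, 5.5000)

Perpendicular bisector through (-0.5000, 5.5000)


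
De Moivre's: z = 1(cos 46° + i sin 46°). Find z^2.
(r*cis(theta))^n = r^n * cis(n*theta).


r^2 = 1^2 = 1
n*theta = 2*46° = 92° = 92° (mod 360)
a = 1*cos(92°) = -0.0349
b = 1*sin(92°) = 0.9994

1 cis(92°) = -0.0349 + 0.9994i


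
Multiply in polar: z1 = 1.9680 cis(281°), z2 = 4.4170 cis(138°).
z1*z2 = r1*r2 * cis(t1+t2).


r = 1.9680 * 4.4170 = 8.6927
theta = 281° + 138° = 419° = 59° (mod 360)

8.6927 cis(59°)


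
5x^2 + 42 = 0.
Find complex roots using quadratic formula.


disc = 0^2 - 4*5*42 = 0 - 840 = -840
sqrt(|disc|) = sqrt(840) = 28.9828
Real part = 0/(2*5) = 0
Imag part = 28.9828/(2*5) = 2.8983

0 ± 2.8983i


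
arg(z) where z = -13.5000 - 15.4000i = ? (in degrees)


Re = -13.5, Im = -15.4
arg = atan2(-15.4, -13.5) = -131.2386 degrees

arg(z) = -131.2386 degrees


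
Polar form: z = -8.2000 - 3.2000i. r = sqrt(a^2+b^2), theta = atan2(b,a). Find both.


r = sqrt(67.24+10.24) = sqrt(77.48) = 8.8023
theta = atan2(-3.2, -8.2) = -158.6821 degrees

r = 8.8023, theta = -158.6821 degrees


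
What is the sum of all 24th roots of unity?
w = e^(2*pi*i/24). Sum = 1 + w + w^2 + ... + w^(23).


The sum of all 24th roots of unity is 0.
Geometric series: (1 - w^24)/(1 - w) = (1-1)/(1-w) = 0 since w^24 = 1, w ≠ 1.
Alternatively: coefficient of z^23 in z^24 - 1 is 0.

0


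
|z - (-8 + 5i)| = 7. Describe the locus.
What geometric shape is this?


|z - z0| = r is a circle with center z0 and radius r.
Center = (-8, 5), radius = 7

Circle with center (-8, 5) and radius 7


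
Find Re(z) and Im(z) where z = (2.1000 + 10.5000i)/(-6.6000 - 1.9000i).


Multiply by conjugate: (2.1000 + 10.5000i)(-6.6000 + 1.9000i) / ((-6.6)^2 + (-1.9)^2)
Numerator real = 2.1*(-6.6) + 10.5*(-1.9) = -33.81
Numerator imag = 10.5*(-6.6) - 2.1*(-1.9) = -65.31
Denominator = 47.17
Re(z) = -33.81/47.17 = -0.7168
Im(z) = -65.31/47.17 = -1.3846

Re(z) = -0.7168, Im(z) = -1.3846


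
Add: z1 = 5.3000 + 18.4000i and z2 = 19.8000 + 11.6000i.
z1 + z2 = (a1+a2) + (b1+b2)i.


Real: 5.3 + 19.8 = 25.1
Imag: 18.4 + 11.6 = 30

25.1000 + 30.0000i


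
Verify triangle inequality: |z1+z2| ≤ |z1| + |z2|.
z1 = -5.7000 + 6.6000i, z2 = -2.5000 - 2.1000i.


|z1| = sqrt((-5.7)^2 + 6.6^2) = sqrt(76.05) = 8.7207
|z2| = sqrt((-2.5)^2 + (-2.1)^2) = sqrt(10.66) = 3.2650
z1+z2 = -8.2000 + 4.5000i
|z1+z2| = sqrt(87.49) = 9.3536
|z1|+|z2| = 8.7207 + 3.2650 = 11.9857

|z1+z2| = 9.3536 ≤ |z1|+|z2| = 11.9857 (verified)


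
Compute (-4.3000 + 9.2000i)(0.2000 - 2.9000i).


Real = -4.3*0.2 - 9.2*(-2.9) = -0.86 - (-26.68) = 25.82
Imag = -4.3*(-2.9) + 0.2*9.2 = 12.47 + 1.84 = 14.31

25.8200 + 14.3100i


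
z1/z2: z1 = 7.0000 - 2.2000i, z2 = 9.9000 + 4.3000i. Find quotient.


Conjugate of z2 = 9.9000 - 4.3000i
Numerator: (7.0000 - 2.2000i)(9.9000 - 4.3000i) = 59.8400 - 51.8800i
Denominator: 9.9^2 + 4.3^2 = 116.5
Result = (59.8400 - 51.8800i)/116.5

0.5136 - 0.4453i


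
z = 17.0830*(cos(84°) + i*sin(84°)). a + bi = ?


a = 17.0830*cos(84°) = 17.0830*0.10453 = 1.7857
b = 17.0830*sin(84°) = 17.0830*0.99452 = 16.9894

1.7857 + 16.9894i


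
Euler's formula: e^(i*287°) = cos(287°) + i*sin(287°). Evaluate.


cos(287°) = 0.2924
sin(287°) = -0.9563

e^(i*287°) = 0.2924 - 0.9563i


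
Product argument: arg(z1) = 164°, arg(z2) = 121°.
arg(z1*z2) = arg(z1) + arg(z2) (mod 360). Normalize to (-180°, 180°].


arg(z1*z2) = 164° + 121° = 285°
Normalized to (-180°, 180°]: -75°

-75°


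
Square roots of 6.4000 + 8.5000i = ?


|z| = sqrt(40.96+72.25) = 10.6400
sqrt((|z|+a)/2) = sqrt((10.6400+6.4)/2) = sqrt(8.5200) = 2.9189
sqrt((|z|-a)/2) = sqrt((10.6400-6.4)/2) = sqrt(2.1200) = 1.4560

±(2.9189 + 1.4560i) i.e. 2.9189 + 1.4560i and -2.9189 - 1.4560i


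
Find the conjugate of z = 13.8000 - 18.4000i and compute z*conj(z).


z_bar = 13.8000 + 18.4000i
z*z_bar = 13.8^2 + (-18.4)^2 = 190.44 + 338.56 = 529

z_bar = 13.8000 + 18.4000i, z*z_bar = 529


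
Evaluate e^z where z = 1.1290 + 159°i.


e^1.1290 = 3.0926
cos(159°) = -0.93358
sin(159°) = 0.35837
Real = 3.0926*(-0.93358) = -2.8872
Imag = 3.0926*0.35837 = 1.1083

-2.8872 + 1.1083i


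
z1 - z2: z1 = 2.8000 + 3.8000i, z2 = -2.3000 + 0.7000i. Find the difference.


Real: 2.8 + 2.3 = 5.1
Imag: 3.8 - 0.7 = 3.1

5.1000 + 3.1000i


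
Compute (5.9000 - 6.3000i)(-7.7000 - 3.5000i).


Real = 5.9*(-7.7) - (-6.3)*(-3.5) = -45.43 - 22.05 = -67.48
Imag = 5.9*(-3.5) - (7.7)*(-6.3) = -20.65 + 48.51 = 27.86

-67.4800 + 27.8600i


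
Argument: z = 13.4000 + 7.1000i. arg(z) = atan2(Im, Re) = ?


Re = 13.4, Im = 7.1
arg = atan2(7.1, 13.4) = 27.9169 degrees

arg(z) = 27.9169 degrees


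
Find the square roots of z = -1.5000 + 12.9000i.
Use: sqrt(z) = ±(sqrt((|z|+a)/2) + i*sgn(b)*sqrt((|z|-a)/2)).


|z| = sqrt(2.25+166.41) = 12.9869
sqrt((|z|+a)/2) = sqrt((12.9869+(-1.5))/2) = sqrt(5.7435) = 2.3966
sqrt((|z|-a)/2) = sqrt((12.9869-(-1.5))/2) = sqrt(7.2435) = 2.6914

±(2.3966 + 2.6914i) i.e. 2.3966 + 2.6914i and -2.3966 - 2.6914i


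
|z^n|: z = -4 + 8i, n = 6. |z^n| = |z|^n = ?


|z| = sqrt(16+64) = sqrt(80) = 8.9443
|z^6| = |z|^6 = (sqrt(80))^6 = 80^3 = 512000

|z^6| = 512000


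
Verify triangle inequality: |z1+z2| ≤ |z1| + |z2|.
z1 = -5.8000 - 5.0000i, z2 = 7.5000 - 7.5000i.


|z1| = sqrt((-5.8)^2 + (-5)^2) = sqrt(58.64) = 7.6577
|z2| = sqrt(7.5^2 + (-7.5)^2) = sqrt(112.5) = 10.6066
z1+z2 = 1.7000 - 12.5000i
|z1+z2| = sqrt(159.14) = 12.6151
|z1|+|z2| = 7.6577 + 10.6066 = 18.2643

|z1+z2| = 12.6151 ≤ |z1|+|z2| = 18.2643 (verified)


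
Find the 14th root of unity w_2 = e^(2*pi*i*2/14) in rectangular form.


Angle = 360*2/14 = 51.4286°
a = cos(51.4286°) = 0.6235
b = sin(51.4286°) = 0.7818

0.6235 + 0.7818i


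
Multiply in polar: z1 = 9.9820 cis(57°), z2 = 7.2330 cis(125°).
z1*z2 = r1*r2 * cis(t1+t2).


r = 9.9820 * 7.2330 = 72.1998
theta = 57° + 125° = 182° = 182° (mod 360)

72.1998 cis(182°)


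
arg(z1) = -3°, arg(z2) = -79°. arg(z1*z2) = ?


arg(z1*z2) = -3° - 79° = -82°
Normalized to (-180°, 180°]: -82°

-82°


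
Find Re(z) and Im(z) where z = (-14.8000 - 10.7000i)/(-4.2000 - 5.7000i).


Multiply by conjugate: (-14.8000 - 10.7000i)(-4.2000 + 5.7000i) / ((-4.2)^2 + (-5.7)^2)
Numerator real = -14.8*(-4.2) - (10.7)*(-5.7) = 123.15
Numerator imag = -10.7*(-4.2) - (-14.8)*(-5.7) = -39.42
Denominator = 50.13
Re(z) = 123.15/50.13 = 2.4566
Im(z) = -39.42/50.13 = -0.7864

Re(z) = 2.4566, Im(z) = -0.7864


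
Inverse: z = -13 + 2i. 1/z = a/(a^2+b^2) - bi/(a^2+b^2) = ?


|z|^2 = 169+4 = 173
1/z = (-13 - 2i)/173

1/z = -0.0751 - 0.0116i


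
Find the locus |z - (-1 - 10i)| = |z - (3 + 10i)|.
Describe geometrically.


Equal distances means the locus is the perpendicular bisector of z1 and z2.
Midpoint = ((-1+3)/2, (-10+10)/2) = (1.0000, 0)

Perpendicular bisector through (1.0000, 0)


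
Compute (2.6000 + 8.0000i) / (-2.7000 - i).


Conjugate of z2 = -2.7000 + i
Numerator: (2.6000 + 8.0000i)(-2.7000 + i) = -15.0200 - 19.0000i
Denominator: (-2.7)^2 + (-1)^2 = 8.29
Result = (-15.0200 - 19.0000i)/8.29

-1.8118 - 2.2919i


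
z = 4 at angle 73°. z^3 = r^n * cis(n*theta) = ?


r^3 = 4^3 = 64
n*theta = 3*73° = 219° = 219° (mod 360)
a = 64*cos(219°) = -49.7373
b = 64*sin(219°) = -40.2765

64 cis(219°) = -49.7373 - 40.2765i


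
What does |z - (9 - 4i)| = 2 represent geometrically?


|z - z0| = r is a circle with center z0 and radius r.
Center = (9, -4), radius = 2

Circle with center (9, -4) and radius 2


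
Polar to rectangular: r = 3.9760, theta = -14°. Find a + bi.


a = 3.9760*cos(-14°) = 3.9760*0.9703 = 3.8579
b = 3.9760*sin(-14°) = 3.9760*(-0.24192) = -0.9619

3.8579 - 0.9619i


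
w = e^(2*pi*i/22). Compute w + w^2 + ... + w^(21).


With w = e^(2*pi*i/22), all 22 of the 22th roots of unity w^0 = 1, w, ..., w^(21) sum to 0: 1 + w + ... + w^(21) = (1 - w^22)/(1 - w) = 0 since w^22 = 1, w ≠ 1.
Removing the root 1: w + w^2 + ... + w^(21) = 0 - 1 = -1

Sum = -1


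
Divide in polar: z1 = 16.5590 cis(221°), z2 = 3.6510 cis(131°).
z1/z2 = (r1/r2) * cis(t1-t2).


r = 16.5590 / 3.6510 = 4.5355
theta = 221° - 131° = 90° = 90° (mod 360)

4.5355 cis(90°)


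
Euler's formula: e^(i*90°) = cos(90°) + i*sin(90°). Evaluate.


cos(90°) = 0
sin(90°) = 1.0000

e^(i*90°) = 0 + 1.0000i


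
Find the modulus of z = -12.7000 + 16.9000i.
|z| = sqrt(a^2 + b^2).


|z| = sqrt((-12.7)^2 + 16.9^2) = sqrt(161.29 + 285.61) = sqrt(446.9) = 21.1400

|z| = 21.1400


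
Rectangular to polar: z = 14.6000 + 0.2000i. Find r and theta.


r = sqrt(213.16+0.04) = sqrt(213.2) = 14.6014
theta = atan2(0.2, 14.6) = 0.7848 degrees

r = 14.6014, theta = 0.7848 degrees


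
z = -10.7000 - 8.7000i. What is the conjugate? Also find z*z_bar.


z_bar = -10.7000 + 8.7000i
z*z_bar = (-10.7)^2 + (-8.7)^2 = 114.49 + 75.69 = 190.18

z_bar = -10.7000 + 8.7000i, z*z_bar = 190.18


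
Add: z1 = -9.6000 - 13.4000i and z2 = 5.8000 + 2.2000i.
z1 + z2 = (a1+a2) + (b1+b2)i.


Real: -9.6 + 5.8 = -3.8
Imag: -13.4 + 2.2 = -11.2

-3.8000 - 11.2000i


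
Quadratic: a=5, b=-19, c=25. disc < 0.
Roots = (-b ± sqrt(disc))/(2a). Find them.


disc = (-19)^2 - 4*5*25 = 361 - 500 = -139
sqrt(|disc|) = sqrt(139) = 11.7898
Real part = 19/(2*5) = 1.9000
Imag part = 11.7898/(2*5) = 1.1790

1.9000 ± 1.1790i


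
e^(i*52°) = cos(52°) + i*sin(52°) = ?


cos(52°) = 0.6157
sin(52°) = 0.7880

e^(i*52°) = 0.6157 + 0.7880i


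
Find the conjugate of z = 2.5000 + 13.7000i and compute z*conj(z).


z_bar = 2.5000 - 13.7000i
z*z_bar = 2.5^2 + 13.7^2 = 6.25 + 187.69 = 193.94

z_bar = 2.5000 - 13.7000i, z*z_bar = 193.94


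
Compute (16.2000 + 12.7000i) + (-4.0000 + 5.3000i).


Real: 16.2 - 4 = 12.2
Imag: 12.7 + 5.3 = 18

12.2000 + 18.0000i


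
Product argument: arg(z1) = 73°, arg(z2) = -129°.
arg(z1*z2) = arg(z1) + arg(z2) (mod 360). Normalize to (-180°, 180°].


arg(z1*z2) = 73° - 129° = -56°
Normalized to (-180°, 180°]: -56°

-56°


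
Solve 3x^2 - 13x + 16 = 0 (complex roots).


disc = (-13)^2 - 4*3*16 = 169 - 192 = -23
sqrt(|disc|) = sqrt(23) = 4.7958
Real part = 13/(2*3) = 2.1667
Imag part = 4.7958/(2*3) = 0.7993

2.1667 ± 0.7993i


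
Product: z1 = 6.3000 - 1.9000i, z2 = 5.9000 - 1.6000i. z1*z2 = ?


Real = 6.3*5.9 - (-1.9)*(-1.6) = 37.17 - 3.04 = 34.13
Imag = 6.3*(-1.6) + 5.9*(-1.9) = -10.08 - (11.21) = -21.29

34.1300 - 21.2900i


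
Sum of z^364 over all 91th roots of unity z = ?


The roots are w_k = w^k with w = e^(2*pi*i/91), and (w^k)^364 = (w^364)^k.
So S = 1 + u + u^2 + ... + u^(90) with u = w^364.
364 = 4*91 + 0, so 364 is a multiple of 91 and u = (w^91)^4 = 1.
Every one of the 91 terms equals 1: S = 91

S = 91


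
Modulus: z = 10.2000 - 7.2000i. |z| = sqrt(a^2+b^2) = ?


|z| = sqrt(10.2^2 + (-7.2)^2) = sqrt(104.04 + 51.84) = sqrt(155.88) = 12.4852

|z| = 12.4852


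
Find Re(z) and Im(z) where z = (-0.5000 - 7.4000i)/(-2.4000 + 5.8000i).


Multiply by conjugate: (-0.5000 - 7.4000i)(-2.4000 - 5.8000i) / ((-2.4)^2 + 5.8^2)
Numerator real = -0.5*(-2.4) - (7.4)*5.8 = -41.72
Numerator imag = -7.4*(-2.4) - (-0.5)*5.8 = 20.66
Denominator = 39.4
Re(z) = -41.72/39.4 = -1.0589
Im(z) = 20.66/39.4 = 0.5244

Re(z) = -1.0589, Im(z) = 0.5244


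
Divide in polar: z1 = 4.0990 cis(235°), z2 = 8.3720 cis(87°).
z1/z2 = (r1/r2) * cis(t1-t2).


r = 4.0990 / 8.3720 = 0.4896
theta = 235° - 87° = 148° = 148° (mod 360)

0.4896 cis(148°)


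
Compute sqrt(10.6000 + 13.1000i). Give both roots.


|z| = sqrt(112.36+171.61) = 16.8514
sqrt((|z|+a)/2) = sqrt((16.8514+10.6)/2) = sqrt(13.7257) = 3.7048
sqrt((|z|-a)/2) = sqrt((16.8514-10.6)/2) = sqrt(3.1257) = 1.7680

±(3.7048 + 1.7680i) i.e. 3.7048 + 1.7680i and -3.7048 - 1.7680i


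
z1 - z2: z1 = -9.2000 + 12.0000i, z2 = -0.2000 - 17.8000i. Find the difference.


Real: -9.2 + 0.2 = -9
Imag: 12 + 17.8 = 29.8

-9.0000 + 29.8000i


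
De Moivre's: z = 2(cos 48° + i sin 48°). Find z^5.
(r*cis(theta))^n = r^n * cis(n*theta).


r^5 = 2^5 = 32
n*theta = 5*48° = 240° = 240° (mod 360)
a = 32*cos(240°) = -16.0000
b = 32*sin(240°) = -27.7128

32 cis(240°) = -16.0000 - 27.7128i


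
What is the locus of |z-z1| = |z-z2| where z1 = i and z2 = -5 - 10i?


Equal distances means the locus is the perpendicular bisector of z1 and z2.
Midpoint = ((0+(-5))/2, (1+(-10))/2) = (-2.5000, -4.5000)

Perpendicular bisector through (-2.5000, -4.5000)


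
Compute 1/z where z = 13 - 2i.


|z|^2 = 169+4 = 173
1/z = (13 + 2i)/173

1/z = 0.0751 + 0.0116i


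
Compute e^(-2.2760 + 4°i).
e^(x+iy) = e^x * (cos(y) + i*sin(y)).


e^-2.2760 = 0.1027
cos(4°) = 0.99756
sin(4°) = 0.0698
Real = 0.1027*0.99756 = 0.1024
Imag = 0.1027*0.0698 = 0.0072

0.1024 + 0.0072i


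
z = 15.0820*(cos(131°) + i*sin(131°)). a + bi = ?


a = 15.0820*cos(131°) = 15.0820*(-0.65606) = -9.8947
b = 15.0820*sin(131°) = 15.0820*0.75471 = 11.3825

-9.8947 + 11.3825i
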